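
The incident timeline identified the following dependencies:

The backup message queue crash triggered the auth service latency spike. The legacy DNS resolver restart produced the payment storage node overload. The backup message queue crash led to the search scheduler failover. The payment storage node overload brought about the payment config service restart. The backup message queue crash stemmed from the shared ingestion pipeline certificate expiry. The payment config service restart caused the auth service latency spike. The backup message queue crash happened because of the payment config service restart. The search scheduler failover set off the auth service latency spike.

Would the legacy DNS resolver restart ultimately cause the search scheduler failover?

There is a causal chain: the legacy DNS resolver restart → the payment storage node overload → the payment config service restart → the backup message queue crash → the search scheduler failover.

Yes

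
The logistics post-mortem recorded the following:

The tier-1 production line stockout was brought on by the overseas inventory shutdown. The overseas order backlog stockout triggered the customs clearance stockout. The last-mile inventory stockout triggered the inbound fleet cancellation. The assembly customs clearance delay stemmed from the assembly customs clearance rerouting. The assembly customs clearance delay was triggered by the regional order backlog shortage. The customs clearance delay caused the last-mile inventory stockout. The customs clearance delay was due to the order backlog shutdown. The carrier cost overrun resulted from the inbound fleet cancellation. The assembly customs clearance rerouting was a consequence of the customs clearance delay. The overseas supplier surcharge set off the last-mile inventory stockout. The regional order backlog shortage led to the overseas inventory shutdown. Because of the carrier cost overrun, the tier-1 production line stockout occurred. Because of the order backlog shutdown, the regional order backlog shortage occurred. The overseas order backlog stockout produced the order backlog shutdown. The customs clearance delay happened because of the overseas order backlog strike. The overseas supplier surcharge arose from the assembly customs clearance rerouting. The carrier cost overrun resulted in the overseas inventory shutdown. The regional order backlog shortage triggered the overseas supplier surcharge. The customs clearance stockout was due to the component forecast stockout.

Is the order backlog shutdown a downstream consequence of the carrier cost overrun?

The carrier cost overrun leads to the overseas inventory shutdown, the tier-1 production line stockout; the order backlog shutdown is not among them.

No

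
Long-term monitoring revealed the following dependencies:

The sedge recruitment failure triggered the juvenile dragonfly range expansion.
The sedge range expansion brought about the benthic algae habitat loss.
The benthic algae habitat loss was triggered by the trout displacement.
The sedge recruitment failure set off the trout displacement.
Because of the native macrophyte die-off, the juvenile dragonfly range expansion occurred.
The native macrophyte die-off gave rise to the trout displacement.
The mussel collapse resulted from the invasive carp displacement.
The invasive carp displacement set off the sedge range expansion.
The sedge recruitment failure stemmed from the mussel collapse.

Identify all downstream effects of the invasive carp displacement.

the benthic algae habitat loss, the juvenile dragonfly range expansion, the mussel collapse, the sedge range expansion, the sedge recruitment failure, the trout displacement

Direct effects: the sedge range expansion, the mussel collapse.
2 steps out: the sedge recruitment failure, the benthic algae habitat loss.
3 steps out: the trout displacement, the juvenile dragonfly range expansion.
Not reachable from it: the native macrophyte die-off.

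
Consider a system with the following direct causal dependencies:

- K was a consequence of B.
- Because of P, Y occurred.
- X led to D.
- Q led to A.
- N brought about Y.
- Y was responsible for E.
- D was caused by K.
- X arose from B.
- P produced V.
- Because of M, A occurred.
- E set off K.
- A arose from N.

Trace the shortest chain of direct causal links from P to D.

P → Y → E → K → D

P → Y
Y → E
E → K
K → D
Length: 4 steps.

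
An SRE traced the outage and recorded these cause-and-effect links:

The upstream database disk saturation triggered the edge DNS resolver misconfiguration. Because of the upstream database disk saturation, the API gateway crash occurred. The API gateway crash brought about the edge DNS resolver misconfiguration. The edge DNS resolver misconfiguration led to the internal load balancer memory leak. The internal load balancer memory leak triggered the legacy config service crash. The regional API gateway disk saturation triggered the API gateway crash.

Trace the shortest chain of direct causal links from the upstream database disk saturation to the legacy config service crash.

the upstream database disk saturation → the edge DNS resolver misconfiguration
the edge DNS resolver misconfiguration → the internal load balancer memory leak
the internal load balancer memory leak → the legacy config service crash
Length: 3 steps.

the upstream database disk saturation → the edge DNS resolver misconfiguration → the internal load balancer memory leak → the legacy config service crash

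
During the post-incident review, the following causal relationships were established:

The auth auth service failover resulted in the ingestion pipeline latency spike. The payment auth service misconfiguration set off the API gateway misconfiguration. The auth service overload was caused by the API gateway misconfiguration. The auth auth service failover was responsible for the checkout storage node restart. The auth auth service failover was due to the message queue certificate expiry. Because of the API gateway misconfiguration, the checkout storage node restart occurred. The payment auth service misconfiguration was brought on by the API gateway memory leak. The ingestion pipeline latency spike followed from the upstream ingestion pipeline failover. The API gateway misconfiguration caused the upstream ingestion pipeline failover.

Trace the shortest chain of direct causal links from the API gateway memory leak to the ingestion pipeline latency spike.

the API gateway memory leak → the payment auth service misconfiguration
the payment auth service misconfiguration → the API gateway misconfiguration
the API gateway misconfiguration → the upstream ingestion pipeline failover
the upstream ingestion pipeline failover → the ingestion pipeline latency spike
Length: 4 steps.

the API gateway memory leak → the payment auth service misconfiguration → the API gateway misconfiguration → the upstream ingestion pipeline failover → the ingestion pipeline latency spike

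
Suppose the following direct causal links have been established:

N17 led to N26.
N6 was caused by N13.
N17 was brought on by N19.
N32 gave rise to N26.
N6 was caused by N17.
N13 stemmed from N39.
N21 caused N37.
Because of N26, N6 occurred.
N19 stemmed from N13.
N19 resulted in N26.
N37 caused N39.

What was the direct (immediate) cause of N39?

Upstream contributors include N21, but only N37 feeds directly into N39.

N37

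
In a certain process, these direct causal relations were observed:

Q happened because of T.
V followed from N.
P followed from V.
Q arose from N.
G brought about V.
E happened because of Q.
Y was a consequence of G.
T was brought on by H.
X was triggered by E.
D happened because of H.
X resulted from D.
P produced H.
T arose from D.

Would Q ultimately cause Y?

No

Q leads to E, X; Y is not among them.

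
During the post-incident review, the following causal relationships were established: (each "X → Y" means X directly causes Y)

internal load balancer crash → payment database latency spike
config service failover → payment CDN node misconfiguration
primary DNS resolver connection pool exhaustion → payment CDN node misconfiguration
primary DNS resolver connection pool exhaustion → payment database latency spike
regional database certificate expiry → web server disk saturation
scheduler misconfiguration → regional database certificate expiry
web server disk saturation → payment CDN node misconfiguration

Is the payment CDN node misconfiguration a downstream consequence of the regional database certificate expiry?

Yes

There is a causal chain: the regional database certificate expiry → the web server disk saturation → the payment CDN node misconfiguration.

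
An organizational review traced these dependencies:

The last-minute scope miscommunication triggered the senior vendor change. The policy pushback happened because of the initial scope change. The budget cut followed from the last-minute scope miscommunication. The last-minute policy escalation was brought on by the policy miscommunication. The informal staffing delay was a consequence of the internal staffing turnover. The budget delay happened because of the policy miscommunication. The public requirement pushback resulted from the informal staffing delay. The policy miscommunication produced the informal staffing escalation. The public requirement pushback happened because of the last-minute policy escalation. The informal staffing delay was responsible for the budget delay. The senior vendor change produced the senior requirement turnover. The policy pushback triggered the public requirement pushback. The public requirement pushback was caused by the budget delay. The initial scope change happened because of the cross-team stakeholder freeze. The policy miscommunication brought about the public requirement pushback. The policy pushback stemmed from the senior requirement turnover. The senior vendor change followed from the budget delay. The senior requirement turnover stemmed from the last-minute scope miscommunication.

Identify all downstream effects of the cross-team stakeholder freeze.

Direct effects: the initial scope change.
2 steps out: the policy pushback.
3 steps out: the public requirement pushback.
Not reachable from it: the policy miscommunication, the internal staffing turnover, the last-minute policy escalation, the last-minute scope miscommunication, the informal staffing delay, the budget delay, the informal staffing escalation, the senior vendor change, the senior requirement turnover, the budget cut.

the initial scope change, the policy pushback, the public requirement pushback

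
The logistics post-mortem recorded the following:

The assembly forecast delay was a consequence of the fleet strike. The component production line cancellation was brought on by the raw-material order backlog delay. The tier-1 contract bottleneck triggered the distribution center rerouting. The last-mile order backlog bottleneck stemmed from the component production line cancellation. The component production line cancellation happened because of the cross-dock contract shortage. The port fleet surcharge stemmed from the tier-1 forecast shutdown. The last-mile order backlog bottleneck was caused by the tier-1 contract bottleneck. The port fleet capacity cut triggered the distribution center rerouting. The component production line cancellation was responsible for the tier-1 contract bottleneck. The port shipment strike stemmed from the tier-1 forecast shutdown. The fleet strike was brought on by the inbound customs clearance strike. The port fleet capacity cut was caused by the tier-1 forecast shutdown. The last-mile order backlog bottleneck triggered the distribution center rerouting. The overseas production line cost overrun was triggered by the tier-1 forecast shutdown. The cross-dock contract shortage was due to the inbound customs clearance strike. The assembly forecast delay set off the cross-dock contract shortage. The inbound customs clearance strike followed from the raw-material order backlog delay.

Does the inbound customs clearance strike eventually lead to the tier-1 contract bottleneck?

Yes

There is a causal chain: the inbound customs clearance strike → the cross-dock contract shortage → the component production line cancellation → the tier-1 contract bottleneck.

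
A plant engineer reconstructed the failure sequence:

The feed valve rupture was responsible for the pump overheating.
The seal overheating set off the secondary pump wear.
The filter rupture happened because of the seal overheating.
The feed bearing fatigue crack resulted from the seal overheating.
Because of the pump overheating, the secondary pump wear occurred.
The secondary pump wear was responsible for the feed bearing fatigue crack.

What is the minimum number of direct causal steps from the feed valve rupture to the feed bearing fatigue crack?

Shortest chain: the feed valve rupture → the pump overheating → the secondary pump wear → the feed bearing fatigue crack.

3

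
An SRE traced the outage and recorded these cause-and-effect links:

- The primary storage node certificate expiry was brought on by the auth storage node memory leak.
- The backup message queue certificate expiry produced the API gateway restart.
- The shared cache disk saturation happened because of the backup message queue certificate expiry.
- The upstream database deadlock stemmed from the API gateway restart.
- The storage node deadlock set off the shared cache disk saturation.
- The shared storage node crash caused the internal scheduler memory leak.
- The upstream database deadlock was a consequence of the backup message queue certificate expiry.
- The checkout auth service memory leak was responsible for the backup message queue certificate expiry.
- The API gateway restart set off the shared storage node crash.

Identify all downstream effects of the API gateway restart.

Direct effects: the upstream database deadlock, the shared storage node crash.
2 steps out: the internal scheduler memory leak.
Not reachable from it: the checkout auth service memory leak, the storage node deadlock, the auth storage node memory leak, the backup message queue certificate expiry, the shared cache disk saturation, the primary storage node certificate expiry.

the internal scheduler memory leak, the shared storage node crash, the upstream database deadlock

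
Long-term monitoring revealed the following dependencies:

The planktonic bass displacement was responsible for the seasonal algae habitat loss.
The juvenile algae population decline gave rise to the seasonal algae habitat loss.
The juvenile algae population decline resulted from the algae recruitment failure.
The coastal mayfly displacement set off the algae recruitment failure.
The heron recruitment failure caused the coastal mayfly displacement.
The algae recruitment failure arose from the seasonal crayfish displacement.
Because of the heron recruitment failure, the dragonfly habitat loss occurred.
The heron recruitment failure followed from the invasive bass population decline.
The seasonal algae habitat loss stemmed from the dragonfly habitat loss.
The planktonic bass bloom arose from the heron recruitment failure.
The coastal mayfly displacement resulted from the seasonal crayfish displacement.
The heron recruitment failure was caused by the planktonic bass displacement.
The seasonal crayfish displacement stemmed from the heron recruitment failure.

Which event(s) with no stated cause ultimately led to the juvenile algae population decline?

the invasive bass population decline, the planktonic bass displacement

Tracing upstream from the juvenile algae population decline: the juvenile algae population decline ← the algae recruitment failure ← the seasonal crayfish displacement ← the heron recruitment failure ← the planktonic bass displacement.
A separate upstream branch: the juvenile algae population decline ← the algae recruitment failure ← the seasonal crayfish displacement ← the heron recruitment failure ← the invasive bass population decline.
Each of those chain origins has no stated cause.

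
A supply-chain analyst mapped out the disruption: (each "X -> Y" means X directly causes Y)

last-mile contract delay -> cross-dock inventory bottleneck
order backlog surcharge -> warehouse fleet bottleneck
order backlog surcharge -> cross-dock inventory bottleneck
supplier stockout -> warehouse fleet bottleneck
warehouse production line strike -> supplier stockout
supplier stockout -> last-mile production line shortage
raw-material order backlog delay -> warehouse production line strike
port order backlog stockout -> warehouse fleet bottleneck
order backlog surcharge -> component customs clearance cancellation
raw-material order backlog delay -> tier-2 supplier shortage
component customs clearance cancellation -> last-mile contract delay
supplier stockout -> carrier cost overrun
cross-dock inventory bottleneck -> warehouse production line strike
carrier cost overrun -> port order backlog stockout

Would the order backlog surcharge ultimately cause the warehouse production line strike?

There is a causal chain: the order backlog surcharge → the cross-dock inventory bottleneck → the warehouse production line strike.

Yes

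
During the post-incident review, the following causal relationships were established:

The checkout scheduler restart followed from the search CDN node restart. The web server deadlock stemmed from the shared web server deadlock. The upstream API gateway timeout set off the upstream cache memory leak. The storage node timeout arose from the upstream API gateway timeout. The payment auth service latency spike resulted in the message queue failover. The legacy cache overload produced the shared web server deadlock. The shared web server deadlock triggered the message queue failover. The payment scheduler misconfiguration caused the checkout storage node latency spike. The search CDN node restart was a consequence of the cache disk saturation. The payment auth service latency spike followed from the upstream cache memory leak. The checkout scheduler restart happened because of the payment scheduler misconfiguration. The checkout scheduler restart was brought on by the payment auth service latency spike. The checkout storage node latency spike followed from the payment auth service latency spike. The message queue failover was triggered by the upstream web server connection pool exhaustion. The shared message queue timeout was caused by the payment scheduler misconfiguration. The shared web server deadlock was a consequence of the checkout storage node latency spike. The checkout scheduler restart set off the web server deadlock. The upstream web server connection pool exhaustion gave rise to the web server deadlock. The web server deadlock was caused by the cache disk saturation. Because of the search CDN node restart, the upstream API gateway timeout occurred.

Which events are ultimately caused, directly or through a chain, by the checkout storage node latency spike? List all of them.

the message queue failover, the shared web server deadlock, the web server deadlock

Direct effects: the shared web server deadlock.
2 steps out: the message queue failover, the web server deadlock.
Not reachable from it: the cache disk saturation, the search CDN node restart, the upstream API gateway timeout, the upstream cache memory leak, the legacy cache overload, the storage node timeout, the payment scheduler misconfiguration, the upstream web server connection pool exhaustion, the payment auth service latency spike, the shared message queue timeout, the checkout scheduler restart.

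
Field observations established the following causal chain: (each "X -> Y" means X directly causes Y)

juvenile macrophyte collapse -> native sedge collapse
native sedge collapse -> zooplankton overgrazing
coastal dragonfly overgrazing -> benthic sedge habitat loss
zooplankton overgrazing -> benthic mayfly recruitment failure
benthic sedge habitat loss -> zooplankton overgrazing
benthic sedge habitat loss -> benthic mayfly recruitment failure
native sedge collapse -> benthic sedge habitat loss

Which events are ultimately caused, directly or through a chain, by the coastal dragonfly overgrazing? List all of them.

Direct effects: the benthic sedge habitat loss.
2 steps out: the zooplankton overgrazing, the benthic mayfly recruitment failure.
Not reachable from it: the juvenile macrophyte collapse, the native sedge collapse.

the benthic mayfly recruitment failure, the benthic sedge habitat loss, the zooplankton overgrazing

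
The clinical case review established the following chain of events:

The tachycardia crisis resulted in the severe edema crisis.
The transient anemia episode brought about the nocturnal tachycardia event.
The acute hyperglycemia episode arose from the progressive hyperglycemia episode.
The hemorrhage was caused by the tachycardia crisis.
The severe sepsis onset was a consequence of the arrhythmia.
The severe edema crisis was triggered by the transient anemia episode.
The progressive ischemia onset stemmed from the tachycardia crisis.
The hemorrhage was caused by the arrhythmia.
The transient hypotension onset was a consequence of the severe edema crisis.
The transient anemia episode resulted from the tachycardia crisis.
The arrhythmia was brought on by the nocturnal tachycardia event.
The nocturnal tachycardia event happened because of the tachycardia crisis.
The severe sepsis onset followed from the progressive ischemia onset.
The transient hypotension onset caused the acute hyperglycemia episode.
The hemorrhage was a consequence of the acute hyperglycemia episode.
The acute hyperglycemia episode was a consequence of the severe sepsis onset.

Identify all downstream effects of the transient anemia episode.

the acute hyperglycemia episode, the arrhythmia, the hemorrhage, the nocturnal tachycardia event, the severe edema crisis, the severe sepsis onset, the transient hypotension onset

Direct effects: the nocturnal tachycardia event, the severe edema crisis.
2 steps out: the arrhythmia, the transient hypotension onset.
3 steps out: the severe sepsis onset, the acute hyperglycemia episode, the hemorrhage.
Not reachable from it: the tachycardia crisis, the progressive ischemia onset, the progressive hyperglycemia episode.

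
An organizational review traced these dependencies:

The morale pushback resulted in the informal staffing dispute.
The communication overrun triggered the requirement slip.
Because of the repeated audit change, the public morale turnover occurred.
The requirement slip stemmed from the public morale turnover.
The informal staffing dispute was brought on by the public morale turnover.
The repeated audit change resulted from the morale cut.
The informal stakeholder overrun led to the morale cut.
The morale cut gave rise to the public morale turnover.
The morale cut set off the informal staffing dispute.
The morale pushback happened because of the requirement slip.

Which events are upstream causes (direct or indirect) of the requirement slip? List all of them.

Immediate causes of the requirement slip: the public morale turnover, the communication overrun.
Further upstream: the informal stakeholder overrun, the morale cut, the repeated audit change.

the communication overrun, the informal stakeholder overrun, the morale cut, the public morale turnover, the repeated audit change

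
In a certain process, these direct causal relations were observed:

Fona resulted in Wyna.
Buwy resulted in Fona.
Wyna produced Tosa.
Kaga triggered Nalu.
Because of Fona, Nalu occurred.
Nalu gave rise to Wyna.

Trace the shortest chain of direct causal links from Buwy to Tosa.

Buwy → Fona → Wyna → Tosa

Buwy → Fona
Fona → Wyna
Wyna → Tosa
Length: 3 steps.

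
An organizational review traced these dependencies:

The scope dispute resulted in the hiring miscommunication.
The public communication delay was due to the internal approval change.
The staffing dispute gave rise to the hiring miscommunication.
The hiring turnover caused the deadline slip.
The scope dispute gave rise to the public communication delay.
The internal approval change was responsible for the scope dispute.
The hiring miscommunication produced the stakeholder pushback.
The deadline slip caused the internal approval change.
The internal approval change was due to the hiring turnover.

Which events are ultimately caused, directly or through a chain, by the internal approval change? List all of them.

the hiring miscommunication, the public communication delay, the scope dispute, the stakeholder pushback

Direct effects: the scope dispute, the public communication delay.
2 steps out: the hiring miscommunication.
3 steps out: the stakeholder pushback.
Not reachable from it: the hiring turnover, the deadline slip, the staffing dispute.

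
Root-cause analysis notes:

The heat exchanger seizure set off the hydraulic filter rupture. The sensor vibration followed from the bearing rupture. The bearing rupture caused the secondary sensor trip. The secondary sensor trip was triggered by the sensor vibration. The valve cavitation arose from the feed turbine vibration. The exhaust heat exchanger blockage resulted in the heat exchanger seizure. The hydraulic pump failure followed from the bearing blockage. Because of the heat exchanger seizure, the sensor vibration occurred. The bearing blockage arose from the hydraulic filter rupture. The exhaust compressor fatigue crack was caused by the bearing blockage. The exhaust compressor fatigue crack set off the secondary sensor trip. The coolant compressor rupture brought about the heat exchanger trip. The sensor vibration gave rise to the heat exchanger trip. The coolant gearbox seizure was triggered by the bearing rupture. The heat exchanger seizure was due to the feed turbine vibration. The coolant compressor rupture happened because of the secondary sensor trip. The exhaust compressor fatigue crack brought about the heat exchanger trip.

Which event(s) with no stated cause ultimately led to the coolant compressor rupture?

Tracing upstream from the coolant compressor rupture: the coolant compressor rupture ← the secondary sensor trip ← the sensor vibration ← the heat exchanger seizure ← the exhaust heat exchanger blockage.
A separate upstream branch: the coolant compressor rupture ← the secondary sensor trip ← the sensor vibration ← the heat exchanger seizure ← the feed turbine vibration.
A separate upstream branch: the coolant compressor rupture ← the secondary sensor trip ← the bearing rupture.
Each of those chain origins has no stated cause.

the bearing rupture, the exhaust heat exchanger blockage, the feed turbine vibration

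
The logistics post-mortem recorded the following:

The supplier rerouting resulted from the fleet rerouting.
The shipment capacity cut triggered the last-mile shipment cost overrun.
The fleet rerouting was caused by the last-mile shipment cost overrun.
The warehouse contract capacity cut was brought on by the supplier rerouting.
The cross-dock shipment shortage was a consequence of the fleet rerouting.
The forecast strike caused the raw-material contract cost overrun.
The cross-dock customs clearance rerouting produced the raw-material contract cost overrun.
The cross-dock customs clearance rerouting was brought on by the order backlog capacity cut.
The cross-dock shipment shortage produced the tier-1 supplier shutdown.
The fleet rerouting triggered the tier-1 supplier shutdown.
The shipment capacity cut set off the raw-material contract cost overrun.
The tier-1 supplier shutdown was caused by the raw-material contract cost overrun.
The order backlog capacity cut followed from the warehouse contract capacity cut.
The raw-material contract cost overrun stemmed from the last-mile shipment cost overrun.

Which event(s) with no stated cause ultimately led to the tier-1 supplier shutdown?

the forecast strike, the shipment capacity cut

Tracing upstream from the tier-1 supplier shutdown: the tier-1 supplier shutdown ← the raw-material contract cost overrun ← the shipment capacity cut.
A separate upstream branch: the tier-1 supplier shutdown ← the raw-material contract cost overrun ← the forecast strike.
Each of those chain origins has no stated cause.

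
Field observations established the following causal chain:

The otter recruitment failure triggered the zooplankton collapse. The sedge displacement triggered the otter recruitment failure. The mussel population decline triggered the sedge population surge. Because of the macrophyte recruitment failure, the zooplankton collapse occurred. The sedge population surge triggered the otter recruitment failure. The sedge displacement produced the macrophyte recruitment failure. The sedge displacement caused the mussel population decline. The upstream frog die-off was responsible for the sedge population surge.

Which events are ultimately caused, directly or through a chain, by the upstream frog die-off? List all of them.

Direct effects: the sedge population surge.
2 steps out: the otter recruitment failure.
3 steps out: the zooplankton collapse.
Not reachable from it: the sedge displacement, the macrophyte recruitment failure, the mussel population decline.

the otter recruitment failure, the sedge population surge, the zooplankton collapse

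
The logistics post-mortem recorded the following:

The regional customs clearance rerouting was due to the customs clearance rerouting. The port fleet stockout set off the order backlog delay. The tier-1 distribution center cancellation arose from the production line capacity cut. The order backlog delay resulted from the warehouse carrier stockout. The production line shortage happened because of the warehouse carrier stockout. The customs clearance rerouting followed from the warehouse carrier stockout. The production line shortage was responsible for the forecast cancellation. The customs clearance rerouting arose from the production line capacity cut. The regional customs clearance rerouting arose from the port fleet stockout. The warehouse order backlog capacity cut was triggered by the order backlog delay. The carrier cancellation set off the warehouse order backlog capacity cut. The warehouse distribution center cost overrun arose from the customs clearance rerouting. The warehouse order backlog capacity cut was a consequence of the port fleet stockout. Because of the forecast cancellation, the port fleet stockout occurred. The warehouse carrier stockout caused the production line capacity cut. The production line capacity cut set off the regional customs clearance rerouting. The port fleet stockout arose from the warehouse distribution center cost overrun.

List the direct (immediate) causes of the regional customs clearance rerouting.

the customs clearance rerouting, the port fleet stockout, the production line capacity cut

Upstream contributors include the warehouse carrier stockout, the production line shortage, the forecast cancellation, the warehouse distribution center cost overrun, but only the customs clearance rerouting, the port fleet stockout, the production line capacity cut feed directly into the regional customs clearance rerouting.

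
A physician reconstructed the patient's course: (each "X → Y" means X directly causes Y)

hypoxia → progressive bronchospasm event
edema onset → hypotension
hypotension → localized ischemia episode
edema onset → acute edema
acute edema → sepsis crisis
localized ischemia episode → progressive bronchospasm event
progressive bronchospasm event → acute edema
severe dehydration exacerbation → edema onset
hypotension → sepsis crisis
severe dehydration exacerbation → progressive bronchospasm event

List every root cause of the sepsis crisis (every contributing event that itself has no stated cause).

the hypoxia, the severe dehydration exacerbation

Tracing upstream from the sepsis crisis: the sepsis crisis ← the hypotension ← the edema onset ← the severe dehydration exacerbation.
A separate upstream branch: the sepsis crisis ← the acute edema ← the progressive bronchospasm event ← the hypoxia.
Each of those chain origins has no stated cause.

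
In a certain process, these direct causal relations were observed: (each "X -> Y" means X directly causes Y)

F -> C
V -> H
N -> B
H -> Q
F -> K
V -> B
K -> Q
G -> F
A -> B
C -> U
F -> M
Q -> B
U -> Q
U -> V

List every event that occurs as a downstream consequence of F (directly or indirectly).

Direct effects: C, K, M.
2 steps out: U, Q.
3 steps out: V, B.
4 steps out: H.
Not reachable from it: G, A, N.

B, C, H, K, M, Q, U, V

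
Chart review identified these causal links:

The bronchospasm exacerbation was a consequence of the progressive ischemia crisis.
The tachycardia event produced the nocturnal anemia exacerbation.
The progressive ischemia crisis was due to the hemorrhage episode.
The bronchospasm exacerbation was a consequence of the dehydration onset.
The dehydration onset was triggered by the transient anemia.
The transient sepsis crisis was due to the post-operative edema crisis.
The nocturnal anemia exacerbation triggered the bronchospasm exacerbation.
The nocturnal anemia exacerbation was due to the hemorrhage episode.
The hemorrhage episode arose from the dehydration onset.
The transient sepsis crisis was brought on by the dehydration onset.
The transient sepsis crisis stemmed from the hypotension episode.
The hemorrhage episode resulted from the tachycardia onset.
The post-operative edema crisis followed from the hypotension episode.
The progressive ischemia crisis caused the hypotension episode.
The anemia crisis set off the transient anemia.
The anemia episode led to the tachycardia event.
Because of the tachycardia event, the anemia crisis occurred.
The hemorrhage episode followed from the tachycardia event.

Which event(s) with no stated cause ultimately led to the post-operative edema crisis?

the anemia episode, the tachycardia onset

Tracing upstream from the post-operative edema crisis: the post-operative edema crisis ← the hypotension episode ← the progressive ischemia crisis ← the hemorrhage episode ← the tachycardia event ← the anemia episode.
A separate upstream branch: the post-operative edema crisis ← the hypotension episode ← the progressive ischemia crisis ← the hemorrhage episode ← the tachycardia onset.
Each of those chain origins has no stated cause.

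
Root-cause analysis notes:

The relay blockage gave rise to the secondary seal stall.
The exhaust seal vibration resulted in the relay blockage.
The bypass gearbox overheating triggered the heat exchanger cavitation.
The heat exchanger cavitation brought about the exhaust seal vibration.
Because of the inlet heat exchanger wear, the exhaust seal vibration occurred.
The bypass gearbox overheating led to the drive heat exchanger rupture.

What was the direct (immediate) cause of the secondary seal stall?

Upstream contributors include the inlet heat exchanger wear, the bypass gearbox overheating, the heat exchanger cavitation, the exhaust seal vibration, but only the relay blockage feeds directly into the secondary seal stall.

the relay blockage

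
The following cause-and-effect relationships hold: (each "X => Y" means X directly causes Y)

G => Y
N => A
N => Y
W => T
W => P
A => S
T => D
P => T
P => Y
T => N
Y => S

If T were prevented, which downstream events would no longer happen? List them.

A, D, N

Downstream of T: N, Y, A, S, D.
Of those, still caused via another path: Y, S.
The remainder have no surviving cause.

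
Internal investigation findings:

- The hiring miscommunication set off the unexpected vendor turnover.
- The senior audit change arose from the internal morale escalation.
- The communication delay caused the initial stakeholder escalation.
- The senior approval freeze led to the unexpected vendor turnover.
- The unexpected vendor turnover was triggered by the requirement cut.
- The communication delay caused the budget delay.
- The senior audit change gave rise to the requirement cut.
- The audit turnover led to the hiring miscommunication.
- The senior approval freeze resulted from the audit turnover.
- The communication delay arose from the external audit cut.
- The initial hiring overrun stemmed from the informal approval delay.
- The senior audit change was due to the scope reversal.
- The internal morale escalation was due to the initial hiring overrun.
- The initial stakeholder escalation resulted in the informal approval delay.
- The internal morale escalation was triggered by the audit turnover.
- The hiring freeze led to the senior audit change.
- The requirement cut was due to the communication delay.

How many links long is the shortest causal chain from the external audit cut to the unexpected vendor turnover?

3

Shortest chain: the external audit cut → the communication delay → the requirement cut → the unexpected vendor turnover.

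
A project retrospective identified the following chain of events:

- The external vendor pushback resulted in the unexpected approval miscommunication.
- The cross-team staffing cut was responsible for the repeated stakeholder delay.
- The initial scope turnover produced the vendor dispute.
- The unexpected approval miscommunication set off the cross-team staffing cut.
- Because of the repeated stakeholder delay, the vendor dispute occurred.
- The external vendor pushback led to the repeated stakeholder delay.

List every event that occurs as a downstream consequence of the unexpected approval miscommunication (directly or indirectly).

Direct effects: the cross-team staffing cut.
2 steps out: the repeated stakeholder delay.
3 steps out: the vendor dispute.
Not reachable from it: the external vendor pushback, the initial scope turnover.

the cross-team staffing cut, the repeated stakeholder delay, the vendor dispute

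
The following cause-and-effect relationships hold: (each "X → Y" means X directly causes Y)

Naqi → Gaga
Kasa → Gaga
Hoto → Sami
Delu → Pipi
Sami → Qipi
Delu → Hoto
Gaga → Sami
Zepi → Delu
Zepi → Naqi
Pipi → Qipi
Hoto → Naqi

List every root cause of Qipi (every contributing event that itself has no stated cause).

Tracing upstream from Qipi: Qipi ← Pipi ← Delu ← Zepi.
A separate upstream branch: Qipi ← Sami ← Gaga ← Kasa.
Each of those chain origins has no stated cause.

Kasa, Zepi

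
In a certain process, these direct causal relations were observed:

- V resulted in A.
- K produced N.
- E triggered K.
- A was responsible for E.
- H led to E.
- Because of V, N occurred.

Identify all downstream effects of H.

Direct effects: E.
2 steps out: K.
3 steps out: N.
Not reachable from it: V, A.

E, K, N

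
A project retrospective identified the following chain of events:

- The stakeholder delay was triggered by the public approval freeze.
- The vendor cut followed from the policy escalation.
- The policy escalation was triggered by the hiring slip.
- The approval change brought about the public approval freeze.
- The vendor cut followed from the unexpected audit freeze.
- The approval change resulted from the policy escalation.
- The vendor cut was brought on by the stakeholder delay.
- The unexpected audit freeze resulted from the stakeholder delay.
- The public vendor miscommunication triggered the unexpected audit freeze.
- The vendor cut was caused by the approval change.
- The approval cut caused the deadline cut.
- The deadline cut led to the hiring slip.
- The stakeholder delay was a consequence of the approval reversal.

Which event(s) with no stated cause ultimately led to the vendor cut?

Tracing upstream from the vendor cut: the vendor cut ← the unexpected audit freeze ← the public vendor miscommunication.
A separate upstream branch: the vendor cut ← the policy escalation ← the hiring slip ← the deadline cut ← the approval cut.
A separate upstream branch: the vendor cut ← the stakeholder delay ← the approval reversal.
Each of those chain origins has no stated cause.

the approval cut, the approval reversal, the public vendor miscommunication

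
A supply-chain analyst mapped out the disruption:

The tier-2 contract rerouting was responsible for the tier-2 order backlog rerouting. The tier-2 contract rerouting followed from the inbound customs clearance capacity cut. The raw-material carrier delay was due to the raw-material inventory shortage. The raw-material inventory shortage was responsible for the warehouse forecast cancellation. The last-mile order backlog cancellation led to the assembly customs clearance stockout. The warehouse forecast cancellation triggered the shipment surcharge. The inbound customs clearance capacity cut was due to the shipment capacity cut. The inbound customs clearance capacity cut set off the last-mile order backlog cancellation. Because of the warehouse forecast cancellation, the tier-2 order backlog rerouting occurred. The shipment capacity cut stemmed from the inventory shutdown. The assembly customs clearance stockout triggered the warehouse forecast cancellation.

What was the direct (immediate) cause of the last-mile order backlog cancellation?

Upstream contributors include the inventory shutdown, the shipment capacity cut, but only the inbound customs clearance capacity cut feeds directly into the last-mile order backlog cancellation.

the inbound customs clearance capacity cut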